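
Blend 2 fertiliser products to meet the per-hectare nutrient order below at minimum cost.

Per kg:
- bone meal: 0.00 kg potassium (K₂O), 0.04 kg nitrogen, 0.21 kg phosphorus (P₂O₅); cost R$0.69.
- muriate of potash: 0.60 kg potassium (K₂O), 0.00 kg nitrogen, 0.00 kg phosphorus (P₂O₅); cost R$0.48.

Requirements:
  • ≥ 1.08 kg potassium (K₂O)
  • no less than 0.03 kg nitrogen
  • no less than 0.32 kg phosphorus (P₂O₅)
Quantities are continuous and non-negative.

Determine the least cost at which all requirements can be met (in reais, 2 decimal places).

R$1.92

Let x1 = kg of bone meal, x2 = kg of muriate of potash.
Minimise 0.69x1 + 0.48x2 s.t.:
  0.6x2 ≥ 1.08   (potassium (K₂O))
  0.04x1 ≥ 0.03   (nitrogen)
  0.21x1 ≥ 0.32   (phosphorus (P₂O₅))
  x1, x2 ≥ 0.
Both inputs are positive at the optimum. Binding constraints: potassium (K₂O) and phosphorus (P₂O₅).
Solving gives x1 = 1.524, x2 = 1.8.
Hence cost = 0.69·1.524 + 0.48·1.8 = R$1.9156.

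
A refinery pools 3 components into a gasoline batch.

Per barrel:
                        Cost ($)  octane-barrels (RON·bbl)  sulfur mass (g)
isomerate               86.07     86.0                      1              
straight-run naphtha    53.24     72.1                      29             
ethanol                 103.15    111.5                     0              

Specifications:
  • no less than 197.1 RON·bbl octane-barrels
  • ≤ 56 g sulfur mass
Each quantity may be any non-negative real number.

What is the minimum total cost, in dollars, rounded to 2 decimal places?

$156.35

Let x1 = barrels of isomerate, x2 = barrels of straight-run naphtha, x3 = barrels of ethanol.
min 86.07x1 + 53.24x2 + 103.15x3 with:
  86x1 + 72.1x2 + 111.5x3 ≥ 197.1   (octane-barrels)
  1x1 + 29x2 ≤ 56   (sulfur mass)
  x1, x2, x3 ≥ 0.
The optimal basis is {straight-run naphtha, ethanol}; isomerate drops out. There the octane-barrels and sulfur mass constraints are tight.
So straight-run naphtha = 1.931 barrels, ethanol = 0.51904 barrels.
Hence cost = 53.24·1.931 + 103.15·0.51904 = $156.3454.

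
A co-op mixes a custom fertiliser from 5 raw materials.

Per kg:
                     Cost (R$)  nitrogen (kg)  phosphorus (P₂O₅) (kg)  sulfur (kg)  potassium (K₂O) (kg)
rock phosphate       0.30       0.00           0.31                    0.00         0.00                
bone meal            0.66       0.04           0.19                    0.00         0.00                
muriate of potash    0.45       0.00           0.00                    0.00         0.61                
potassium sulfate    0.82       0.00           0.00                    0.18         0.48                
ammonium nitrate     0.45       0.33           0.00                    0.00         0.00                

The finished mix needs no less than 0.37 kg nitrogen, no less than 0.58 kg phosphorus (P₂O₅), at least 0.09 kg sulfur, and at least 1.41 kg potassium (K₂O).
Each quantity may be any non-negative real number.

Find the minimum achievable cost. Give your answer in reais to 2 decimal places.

Let x1 = kg of rock phosphate, x2 = kg of bone meal, x3 = kg of muriate of potash, x4 = kg of potassium sulfate, x5 = kg of ammonium nitrate.
min 0.3x1 + 0.66x2 + 0.45x3 + 0.82x4 + 0.45x5 subject to:
  0.04x2 + 0.33x5 ≥ 0.37   (nitrogen)
  0.31x1 + 0.19x2 ≥ 0.58   (phosphorus (P₂O₅))
  0.18x4 ≥ 0.09   (sulfur)
  0.61x3 + 0.48x4 ≥ 1.41   (potassium (K₂O))
  x1, x2, x3, x4, x5 ≥ 0.
At the optimum only rock phosphate, muriate of potash, potassium sulfate, ammonium nitrate are positive (bone meal = 0). The nitrogen, phosphorus (P₂O₅), sulfur, potassium (K₂O) requirements are met with equality.
Solving gives x1 = 1.871, x3 = 1.918, x4 = 0.5, x5 = 1.121.
Hence cost = 0.3·1.871 + 0.45·1.918 + 0.82·0.5 + 0.45·1.121 = R$2.3389.

R$2.34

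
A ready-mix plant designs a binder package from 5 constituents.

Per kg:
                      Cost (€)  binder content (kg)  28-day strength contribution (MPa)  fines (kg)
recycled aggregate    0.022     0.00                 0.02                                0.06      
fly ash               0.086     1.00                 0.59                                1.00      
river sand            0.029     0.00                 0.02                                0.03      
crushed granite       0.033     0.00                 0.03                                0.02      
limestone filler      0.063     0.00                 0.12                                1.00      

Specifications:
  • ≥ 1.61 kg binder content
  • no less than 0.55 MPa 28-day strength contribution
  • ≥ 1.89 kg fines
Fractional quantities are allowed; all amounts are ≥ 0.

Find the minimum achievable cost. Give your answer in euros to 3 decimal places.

€0.156

Treat it as an LP. Let x1 = kg of recycled aggregate, x2 = kg of fly ash, x3 = kg of river sand, x4 = kg of crushed granite, x5 = kg of limestone filler.
min 0.022x1 + 0.086x2 + 0.029x3 + 0.033x4 + 0.063x5 with:
  1x2 ≥ 1.61   (binder content)
  0.02x1 + 0.59x2 + 0.02x3 + 0.03x4 + 0.12x5 ≥ 0.55   (28-day strength contribution)
  0.06x1 + 1x2 + 0.03x3 + 0.02x4 + 1x5 ≥ 1.89   (fines)
  x1, x2, x3, x4, x5 ≥ 0.
The optimal basis is {fly ash, limestone filler}; recycled aggregate, river sand, crushed granite drop out. There the binder content and fines constraints are tight.
Solving gives x2 = 1.61, x5 = 0.28.
Cost = 0.086·1.61 + 0.063·0.28 = 0.15610.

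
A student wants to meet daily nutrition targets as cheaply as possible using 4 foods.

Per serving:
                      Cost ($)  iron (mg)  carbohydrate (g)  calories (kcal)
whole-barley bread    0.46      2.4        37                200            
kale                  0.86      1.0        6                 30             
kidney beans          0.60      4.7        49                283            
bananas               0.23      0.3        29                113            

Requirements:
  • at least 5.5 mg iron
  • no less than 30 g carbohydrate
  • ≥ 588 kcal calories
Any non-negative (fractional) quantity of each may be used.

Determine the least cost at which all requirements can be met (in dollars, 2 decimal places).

$1.22

This is a linear program. Let x1 = servings of whole-barley bread, x2 = servings of kale, x3 = servings of kidney beans, x4 = servings of bananas.
Minimize 0.46x1 + 0.86x2 + 0.6x3 + 0.23x4 with:
  2.4x1 + 1x2 + 4.7x3 + 0.3x4 ≥ 5.5   (iron)
  37x1 + 6x2 + 49x3 + 29x4 ≥ 30   (carbohydrate)
  200x1 + 30x2 + 283x3 + 113x4 ≥ 588   (calories)
  x1, x2, x3, x4 ≥ 0.
The minimum-cost mix takes nothing from whole-barley bread, kale — only kidney beans, bananas. There the iron and calories constraints are tight.
So kidney beans = 0.9975 servings, bananas = 2.705 servings.
Objective = 0.6·0.9975 + 0.23·2.705 = 1.2207.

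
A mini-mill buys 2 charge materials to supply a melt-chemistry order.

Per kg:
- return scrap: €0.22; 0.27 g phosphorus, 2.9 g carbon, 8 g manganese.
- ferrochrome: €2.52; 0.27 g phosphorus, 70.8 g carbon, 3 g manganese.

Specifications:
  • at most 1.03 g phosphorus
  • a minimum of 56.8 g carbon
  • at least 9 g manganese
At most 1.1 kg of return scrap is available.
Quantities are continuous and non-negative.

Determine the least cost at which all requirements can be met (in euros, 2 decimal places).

Set it up as a linear program. Let x1 = kg of return scrap, x2 = kg of ferrochrome.
Minimise 0.22x1 + 2.52x2 subject to:
  0.27x1 + 0.27x2 ≤ 1.03   (phosphorus)
  2.9x1 + 70.8x2 ≥ 56.8   (carbon)
  8x1 + 3x2 ≥ 9   (manganese)
  x1 ≤ 1.1
  x1, x2 ≥ 0.
Both inputs are positive at the optimum. There the carbon and manganese constraints are tight.
Solving gives x1 = 0.837, x2 = 0.768.
Total cost: 0.22·0.837 + 2.52·0.768 = 2.1195.

€2.12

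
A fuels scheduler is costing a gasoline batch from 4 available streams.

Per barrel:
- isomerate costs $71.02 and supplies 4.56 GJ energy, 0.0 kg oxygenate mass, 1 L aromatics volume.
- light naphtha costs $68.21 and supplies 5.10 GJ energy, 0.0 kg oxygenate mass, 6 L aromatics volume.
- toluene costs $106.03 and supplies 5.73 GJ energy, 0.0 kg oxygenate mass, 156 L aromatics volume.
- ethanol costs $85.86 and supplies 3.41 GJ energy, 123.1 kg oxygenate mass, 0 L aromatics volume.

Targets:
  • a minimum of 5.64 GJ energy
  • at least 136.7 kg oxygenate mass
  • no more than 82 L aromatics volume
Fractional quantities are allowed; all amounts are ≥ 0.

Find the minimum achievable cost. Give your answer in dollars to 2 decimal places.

Let x1 = barrels of isomerate, x2 = barrels of light naphtha, x3 = barrels of toluene, x4 = barrels of ethanol.
min 71.02x1 + 68.21x2 + 106.03x3 + 85.86x4 s.t.:
  4.56x1 + 5.1x2 + 5.73x3 + 3.41x4 ≥ 5.64   (energy)
  123.1x4 ≥ 136.7   (oxygenate mass)
  1x1 + 6x2 + 156x3 ≤ 82   (aromatics volume)
  x1, x2, x3, x4 ≥ 0.
The cheapest feasible vertex uses only light naphtha, ethanol; isomerate, toluene are not used. Binding constraints: energy and oxygenate mass.
So light naphtha = 0.36339 barrels, ethanol = 1.1105 barrels.
Total cost: 68.21·0.36339 + 85.86·1.1105 = 120.1344.

$120.13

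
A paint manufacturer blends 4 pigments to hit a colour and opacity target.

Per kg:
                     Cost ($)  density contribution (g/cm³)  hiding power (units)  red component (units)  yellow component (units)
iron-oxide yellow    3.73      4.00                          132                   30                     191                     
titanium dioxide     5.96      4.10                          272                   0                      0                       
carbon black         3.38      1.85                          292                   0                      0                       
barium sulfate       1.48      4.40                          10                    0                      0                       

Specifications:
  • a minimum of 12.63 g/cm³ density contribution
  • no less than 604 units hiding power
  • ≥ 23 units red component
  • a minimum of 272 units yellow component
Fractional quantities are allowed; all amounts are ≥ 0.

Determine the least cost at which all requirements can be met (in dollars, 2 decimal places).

$11.48

Set it up as a linear program. Let x1 = kg of iron-oxide yellow, x2 = kg of titanium dioxide, x3 = kg of carbon black, x4 = kg of barium sulfate.
Minimise 3.73x1 + 5.96x2 + 3.38x3 + 1.48x4 s.t.:
  4x1 + 4.1x2 + 1.85x3 + 4.4x4 ≥ 12.63   (density contribution)
  132x1 + 272x2 + 292x3 + 10x4 ≥ 604   (hiding power)
  30x1 ≥ 23   (red component)
  191x1 ≥ 272   (yellow component)
  x1, x2, x3, x4 ≥ 0.
The minimum-cost mix takes nothing from titanium dioxide — only iron-oxide yellow, carbon black, barium sulfate. Binding constraints: density contribution, hiding power, yellow component.
Solving gives x1 = 1.424, x3 = 1.391, x4 = 0.9911.
Hence cost = 3.73·1.424 + 3.38·1.391 + 1.48·0.9911 = $11.4799.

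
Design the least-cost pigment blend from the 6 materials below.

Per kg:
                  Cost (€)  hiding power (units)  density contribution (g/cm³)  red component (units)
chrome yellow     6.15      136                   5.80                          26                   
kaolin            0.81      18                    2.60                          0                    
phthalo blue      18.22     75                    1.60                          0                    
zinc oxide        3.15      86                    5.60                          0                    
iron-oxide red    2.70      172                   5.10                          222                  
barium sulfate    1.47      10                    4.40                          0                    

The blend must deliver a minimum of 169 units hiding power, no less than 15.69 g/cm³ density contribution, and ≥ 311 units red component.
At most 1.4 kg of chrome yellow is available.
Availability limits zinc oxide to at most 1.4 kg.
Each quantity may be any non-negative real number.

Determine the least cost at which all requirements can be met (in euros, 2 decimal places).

Set it up as a linear program. Let x1 = kg of chrome yellow, x2 = kg of kaolin, x3 = kg of phthalo blue, x4 = kg of zinc oxide, x5 = kg of iron-oxide red, x6 = kg of barium sulfate.
Minimise 6.15x1 + 0.81x2 + 18.22x3 + 3.15x4 + 2.7x5 + 1.47x6 subject to:
  136x1 + 18x2 + 75x3 + 86x4 + 172x5 + 10x6 ≥ 169   (hiding power)
  5.8x1 + 2.6x2 + 1.6x3 + 5.6x4 + 5.1x5 + 4.4x6 ≥ 15.69   (density contribution)
  26x1 + 222x5 ≥ 311   (red component)
  x1 ≤ 1.4
  x4 ≤ 1.4
  x1, x2, x3, x4, x5, x6 ≥ 0.
At the optimum only kaolin, iron-oxide red are positive (chrome yellow, phthalo blue, zinc oxide, barium sulfate = 0). There the density contribution and red component constraints are tight.
That vertex is x2 = 3.2867, x5 = 1.4009.
Total cost: 0.81·3.2867 + 2.7·1.4009 = 6.4447.

€6.44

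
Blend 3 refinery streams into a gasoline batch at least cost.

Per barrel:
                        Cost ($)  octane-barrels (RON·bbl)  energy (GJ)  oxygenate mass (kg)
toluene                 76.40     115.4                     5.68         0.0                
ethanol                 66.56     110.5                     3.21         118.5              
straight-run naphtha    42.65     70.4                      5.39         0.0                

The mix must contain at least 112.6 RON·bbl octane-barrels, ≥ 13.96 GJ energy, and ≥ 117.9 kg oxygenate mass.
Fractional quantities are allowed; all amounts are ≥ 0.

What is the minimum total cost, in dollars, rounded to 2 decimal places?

Let x1 = barrels of toluene, x2 = barrels of ethanol, x3 = barrels of straight-run naphtha.
Minimize 76.4x1 + 66.56x2 + 42.65x3 subject to:
  115.4x1 + 110.5x2 + 70.4x3 ≥ 112.6   (octane-barrels)
  5.68x1 + 3.21x2 + 5.39x3 ≥ 13.96   (energy)
  118.5x2 ≥ 117.9   (oxygenate mass)
  x1, x2, x3 ≥ 0.
The minimum-cost mix takes nothing from toluene — only ethanol, straight-run naphtha. Binding constraints: energy and oxygenate mass.
Solving gives x2 = 0.99494, x3 = 1.9974.
Cost = 66.56·0.99494 + 42.65·1.9974 = 151.4123.

$151.41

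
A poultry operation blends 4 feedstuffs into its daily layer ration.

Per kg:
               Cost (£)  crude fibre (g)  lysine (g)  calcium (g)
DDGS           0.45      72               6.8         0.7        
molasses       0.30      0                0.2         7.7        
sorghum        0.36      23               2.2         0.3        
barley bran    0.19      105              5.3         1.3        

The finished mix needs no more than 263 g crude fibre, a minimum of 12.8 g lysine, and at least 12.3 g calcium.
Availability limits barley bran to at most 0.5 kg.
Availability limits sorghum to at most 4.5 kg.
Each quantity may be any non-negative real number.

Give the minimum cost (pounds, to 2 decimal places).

Let x1 = kg of DDGS, x2 = kg of molasses, x3 = kg of sorghum, x4 = kg of barley bran.
min 0.45x1 + 0.3x2 + 0.36x3 + 0.19x4 s.t.:
  72x1 + 23x3 + 105x4 ≤ 263   (crude fibre)
  6.8x1 + 0.2x2 + 2.2x3 + 5.3x4 ≥ 12.8   (lysine)
  0.7x1 + 7.7x2 + 0.3x3 + 1.3x4 ≥ 12.3   (calcium)
  x4 ≤ 0.5
  x3 ≤ 4.5
  x1, x2, x3, x4 ≥ 0.
At the optimum only DDGS, molasses, barley bran are positive (sorghum = 0). Binding constraints: lysine, calcium, the barley bran cap.
Solving gives x1 = 1.452, x2 = 1.381, x4 = 0.5.
Total cost: 0.45·1.452 + 0.3·1.381 + 0.19·0.5 = 1.1627.

£1.16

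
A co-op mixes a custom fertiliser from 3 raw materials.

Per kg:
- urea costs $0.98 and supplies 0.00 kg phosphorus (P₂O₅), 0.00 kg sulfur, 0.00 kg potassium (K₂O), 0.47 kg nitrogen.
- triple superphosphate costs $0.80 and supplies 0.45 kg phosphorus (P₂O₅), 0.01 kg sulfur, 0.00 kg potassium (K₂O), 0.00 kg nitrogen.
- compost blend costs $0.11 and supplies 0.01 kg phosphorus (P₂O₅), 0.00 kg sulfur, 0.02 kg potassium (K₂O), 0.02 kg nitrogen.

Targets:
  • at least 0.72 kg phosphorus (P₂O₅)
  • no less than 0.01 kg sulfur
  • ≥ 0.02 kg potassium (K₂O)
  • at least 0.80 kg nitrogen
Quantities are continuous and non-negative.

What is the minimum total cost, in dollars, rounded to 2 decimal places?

Treat it as an LP. Let x1 = kg of urea, x2 = kg of triple superphosphate, x3 = kg of compost blend.
min 0.98x1 + 0.8x2 + 0.11x3 with:
  0.45x2 + 0.01x3 ≥ 0.72   (phosphorus (P₂O₅))
  0.01x2 ≥ 0.01   (sulfur)
  0.02x3 ≥ 0.02   (potassium (K₂O))
  0.47x1 + 0.02x3 ≥ 0.8   (nitrogen)
  x1, x2, x3 ≥ 0.
The optimal mix uses every input. There the phosphorus (P₂O₅), potassium (K₂O), nitrogen constraints are tight.
Solving gives x1 = 1.66, x2 = 1.578, x3 = 1.
Total cost: 0.98·1.66 + 0.8·1.578 + 0.11·1 = 2.9992.

$3.00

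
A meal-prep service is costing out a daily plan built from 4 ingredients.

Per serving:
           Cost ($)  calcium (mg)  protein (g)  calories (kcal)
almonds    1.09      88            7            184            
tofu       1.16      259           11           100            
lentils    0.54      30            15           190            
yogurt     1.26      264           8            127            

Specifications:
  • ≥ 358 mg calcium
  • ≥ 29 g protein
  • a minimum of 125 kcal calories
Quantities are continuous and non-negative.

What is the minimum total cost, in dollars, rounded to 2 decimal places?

Let x1 = servings of almonds, x2 = servings of tofu, x3 = servings of lentils, x4 = servings of yogurt.
min 1.09x1 + 1.16x2 + 0.54x3 + 1.26x4 subject to:
  88x1 + 259x2 + 30x3 + 264x4 ≥ 358   (calcium)
  7x1 + 11x2 + 15x3 + 8x4 ≥ 29   (protein)
  184x1 + 100x2 + 190x3 + 127x4 ≥ 125   (calories)
  x1, x2, x3, x4 ≥ 0.
The optimal basis is {tofu, lentils}; almonds, yogurt drop out. There the calcium and protein constraints are tight.
That vertex is x2 = 1.266, x3 = 1.005.
Objective = 1.16·1.266 + 0.54·1.005 = 2.0113.

$2.01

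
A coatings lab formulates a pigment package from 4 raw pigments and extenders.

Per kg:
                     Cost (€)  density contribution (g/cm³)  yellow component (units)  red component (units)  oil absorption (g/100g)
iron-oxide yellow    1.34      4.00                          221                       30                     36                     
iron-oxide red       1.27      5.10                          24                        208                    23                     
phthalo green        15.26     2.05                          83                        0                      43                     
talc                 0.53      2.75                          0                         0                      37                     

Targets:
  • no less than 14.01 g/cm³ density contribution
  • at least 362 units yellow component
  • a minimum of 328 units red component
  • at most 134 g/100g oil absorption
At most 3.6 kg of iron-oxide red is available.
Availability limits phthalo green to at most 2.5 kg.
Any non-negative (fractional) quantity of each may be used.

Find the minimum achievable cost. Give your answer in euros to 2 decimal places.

Set it up as a linear program. Let x1 = kg of iron-oxide yellow, x2 = kg of iron-oxide red, x3 = kg of phthalo green, x4 = kg of talc.
min 1.34x1 + 1.27x2 + 15.26x3 + 0.53x4 subject to:
  4x1 + 5.1x2 + 2.05x3 + 2.75x4 ≥ 14.01   (density contribution)
  221x1 + 24x2 + 83x3 ≥ 362   (yellow component)
  30x1 + 208x2 ≥ 328   (red component)
  36x1 + 23x2 + 43x3 + 37x4 ≤ 134   (oil absorption)
  x2 ≤ 3.6
  x3 ≤ 2.5
  x1, x2, x3, x4 ≥ 0.
The cheapest feasible vertex uses only iron-oxide yellow, iron-oxide red, talc; phthalo green is not used. Binding constraints: density contribution, yellow component, red component.
That vertex is x1 = 1.49, x2 = 1.362, x4 = 0.4012.
Cost = 1.34·1.49 + 1.27·1.362 + 0.53·0.4012 = 3.9390.

€3.94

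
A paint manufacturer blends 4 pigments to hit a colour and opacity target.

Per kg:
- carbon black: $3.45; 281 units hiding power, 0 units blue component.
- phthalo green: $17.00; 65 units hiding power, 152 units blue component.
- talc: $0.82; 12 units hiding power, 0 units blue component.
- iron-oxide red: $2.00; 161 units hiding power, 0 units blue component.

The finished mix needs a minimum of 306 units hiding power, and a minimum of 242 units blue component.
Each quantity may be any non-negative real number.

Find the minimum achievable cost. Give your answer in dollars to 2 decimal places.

Let x1 = kg of carbon black, x2 = kg of phthalo green, x3 = kg of talc, x4 = kg of iron-oxide red.
Minimise 3.45x1 + 17x2 + 0.82x3 + 2x4 with:
  281x1 + 65x2 + 12x3 + 161x4 ≥ 306   (hiding power)
  152x2 ≥ 242   (blue component)
  x1, x2, x3, x4 ≥ 0.
The cheapest feasible vertex uses only carbon black, phthalo green; talc, iron-oxide red are not used. There the hiding power and blue component constraints are tight.
Optimal quantities: carbon black = 0.7207 kg, phthalo green = 1.592 kg.
Total cost: 3.45·0.7207 + 17·1.592 = 29.5504.

$29.55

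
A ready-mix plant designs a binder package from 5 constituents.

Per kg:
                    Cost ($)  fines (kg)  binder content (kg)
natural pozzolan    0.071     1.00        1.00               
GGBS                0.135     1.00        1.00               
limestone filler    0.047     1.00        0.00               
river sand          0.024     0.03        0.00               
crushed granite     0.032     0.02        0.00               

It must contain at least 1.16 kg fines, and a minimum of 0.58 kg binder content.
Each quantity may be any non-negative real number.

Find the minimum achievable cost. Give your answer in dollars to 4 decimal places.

Let x1 = kg of natural pozzolan, x2 = kg of GGBS, x3 = kg of limestone filler, x4 = kg of river sand, x5 = kg of crushed granite.
Minimise 0.071x1 + 0.135x2 + 0.047x3 + 0.024x4 + 0.032x5 subject to:
  1x1 + 1x2 + 1x3 + 0.03x4 + 0.02x5 ≥ 1.16   (fines)
  1x1 + 1x2 ≥ 0.58   (binder content)
  x1, x2, x3, x4, x5 ≥ 0.
The optimal basis is {natural pozzolan, limestone filler}; GGBS, river sand, crushed granite drop out. The fines and binder content requirements are met with equality.
Solving gives x1 = 0.58, x3 = 0.58.
Hence cost = 0.071·0.58 + 0.047·0.58 = $0.068440.

$0.0684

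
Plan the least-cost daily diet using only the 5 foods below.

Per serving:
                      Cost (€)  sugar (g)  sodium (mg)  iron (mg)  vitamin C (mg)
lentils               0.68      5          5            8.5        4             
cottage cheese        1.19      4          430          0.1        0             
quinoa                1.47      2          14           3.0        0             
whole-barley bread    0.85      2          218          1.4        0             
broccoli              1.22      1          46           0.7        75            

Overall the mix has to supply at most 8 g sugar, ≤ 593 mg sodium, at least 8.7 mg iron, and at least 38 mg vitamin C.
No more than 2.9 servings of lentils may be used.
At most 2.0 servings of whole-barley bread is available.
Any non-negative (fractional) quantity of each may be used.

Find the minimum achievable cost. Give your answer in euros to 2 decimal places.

€1.22

Set it up as a linear program. Let x1 = servings of lentils, x2 = servings of cottage cheese, x3 = servings of quinoa, x4 = servings of whole-barley bread, x5 = servings of broccoli.
Minimize 0.68x1 + 1.19x2 + 1.47x3 + 0.85x4 + 1.22x5 subject to:
  5x1 + 4x2 + 2x3 + 2x4 + 1x5 ≤ 8   (sugar)
  5x1 + 430x2 + 14x3 + 218x4 + 46x5 ≤ 593   (sodium)
  8.5x1 + 0.1x2 + 3x3 + 1.4x4 + 0.7x5 ≥ 8.7   (iron)
  4x1 + 75x5 ≥ 38   (vitamin C)
  x1 ≤ 2.9
  x4 ≤ 2
  x1, x2, x3, x4, x5 ≥ 0.
The optimal basis is {lentils, broccoli}; cottage cheese, quinoa, whole-barley bread drop out. The iron and vitamin C requirements are met with equality.
Optimal quantities: lentils = 0.9861 servings, broccoli = 0.4541 servings.
Total cost: 0.68·0.9861 + 1.22·0.4541 = 1.2246.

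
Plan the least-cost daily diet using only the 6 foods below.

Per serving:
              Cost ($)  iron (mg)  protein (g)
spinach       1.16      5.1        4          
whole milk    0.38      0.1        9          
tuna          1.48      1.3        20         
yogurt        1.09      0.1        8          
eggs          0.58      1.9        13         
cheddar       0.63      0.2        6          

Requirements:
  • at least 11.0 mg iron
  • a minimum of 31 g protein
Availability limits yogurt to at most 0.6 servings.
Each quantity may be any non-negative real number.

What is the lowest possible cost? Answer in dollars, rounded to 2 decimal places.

Let x1 = servings of spinach, x2 = servings of whole milk, x3 = servings of tuna, x4 = servings of yogurt, x5 = servings of eggs, x6 = servings of cheddar.
Minimize 1.16x1 + 0.38x2 + 1.48x3 + 1.09x4 + 0.58x5 + 0.63x6 subject to:
  5.1x1 + 0.1x2 + 1.3x3 + 0.1x4 + 1.9x5 + 0.2x6 ≥ 11   (iron)
  4x1 + 9x2 + 20x3 + 8x4 + 13x5 + 6x6 ≥ 31   (protein)
  x4 ≤ 0.6
  x1, x2, x3, x4, x5, x6 ≥ 0.
The cheapest feasible vertex uses only spinach, eggs; whole milk, tuna, yogurt, cheddar are not used. There the iron and protein constraints are tight.
Optimal quantities: spinach = 1.433 servings, eggs = 1.944 servings.
Cost = 1.16·1.433 + 0.58·1.944 = 2.7898.

$2.79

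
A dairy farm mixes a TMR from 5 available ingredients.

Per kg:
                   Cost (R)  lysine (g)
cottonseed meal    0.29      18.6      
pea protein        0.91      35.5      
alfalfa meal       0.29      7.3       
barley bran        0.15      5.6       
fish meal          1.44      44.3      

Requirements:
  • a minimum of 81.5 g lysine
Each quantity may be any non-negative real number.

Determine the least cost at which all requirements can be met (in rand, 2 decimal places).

R1.27

Set it up as a linear program. Let x1 = kg of cottonseed meal, x2 = kg of pea protein, x3 = kg of alfalfa meal, x4 = kg of barley bran, x5 = kg of fish meal.
Minimize 0.29x1 + 0.91x2 + 0.29x3 + 0.15x4 + 1.44x5 s.t.:
  18.6x1 + 35.5x2 + 7.3x3 + 5.6x4 + 44.3x5 ≥ 81.5   (lysine)
  x1, x2, x3, x4, x5 ≥ 0.
At the optimum only cottonseed meal is positive (pea protein, alfalfa meal, barley bran, fish meal = 0). The lysine requirement is met with equality.
Optimal quantities: cottonseed meal = 4.382 kg.
Hence cost = 0.29·4.382 = R1.2708.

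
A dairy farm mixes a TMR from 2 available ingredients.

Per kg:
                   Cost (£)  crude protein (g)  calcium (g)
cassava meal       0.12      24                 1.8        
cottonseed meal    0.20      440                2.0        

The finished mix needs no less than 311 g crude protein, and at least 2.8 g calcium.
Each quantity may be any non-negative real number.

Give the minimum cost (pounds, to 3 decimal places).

£0.231

Treat it as an LP. Let x1 = kg of cassava meal, x2 = kg of cottonseed meal.
Minimise 0.12x1 + 0.2x2 subject to:
  24x1 + 440x2 ≥ 311   (crude protein)
  1.8x1 + 2x2 ≥ 2.8   (calcium)
  x1, x2 ≥ 0.
Both inputs are positive at the optimum. The crude protein and calcium requirements are met with equality.
Optimal quantities: cassava meal = 0.8199 kg, cottonseed meal = 0.6621 kg.
Cost = 0.12·0.8199 + 0.2·0.6621 = 0.23081.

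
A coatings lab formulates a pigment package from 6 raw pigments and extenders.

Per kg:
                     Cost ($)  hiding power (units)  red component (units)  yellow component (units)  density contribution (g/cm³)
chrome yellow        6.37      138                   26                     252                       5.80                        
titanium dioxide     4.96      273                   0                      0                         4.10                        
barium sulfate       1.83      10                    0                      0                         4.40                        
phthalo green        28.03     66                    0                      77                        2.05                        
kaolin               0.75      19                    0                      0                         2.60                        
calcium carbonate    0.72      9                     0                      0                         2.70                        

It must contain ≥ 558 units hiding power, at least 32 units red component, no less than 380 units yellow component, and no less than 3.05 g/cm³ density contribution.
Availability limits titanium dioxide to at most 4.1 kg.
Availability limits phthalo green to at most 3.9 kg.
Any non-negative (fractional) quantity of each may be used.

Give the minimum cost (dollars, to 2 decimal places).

Set it up as a linear program. Let x1 = kg of chrome yellow, x2 = kg of titanium dioxide, x3 = kg of barium sulfate, x4 = kg of phthalo green, x5 = kg of kaolin, x6 = kg of calcium carbonate.
Minimize 6.37x1 + 4.96x2 + 1.83x3 + 28.03x4 + 0.75x5 + 0.72x6 s.t.:
  138x1 + 273x2 + 10x3 + 66x4 + 19x5 + 9x6 ≥ 558   (hiding power)
  26x1 ≥ 32   (red component)
  252x1 + 77x4 ≥ 380   (yellow component)
  5.8x1 + 4.1x2 + 4.4x3 + 2.05x4 + 2.6x5 + 2.7x6 ≥ 3.05   (density contribution)
  x2 ≤ 4.1
  x4 ≤ 3.9
  x1, x2, x3, x4, x5, x6 ≥ 0.
The minimum-cost mix takes nothing from barium sulfate, phthalo green, kaolin, calcium carbonate — only chrome yellow, titanium dioxide. The hiding power and yellow component requirements are met with equality.
So chrome yellow = 1.508 kg, titanium dioxide = 1.282 kg.
Hence cost = 6.37·1.508 + 4.96·1.282 = $15.9647.

$15.96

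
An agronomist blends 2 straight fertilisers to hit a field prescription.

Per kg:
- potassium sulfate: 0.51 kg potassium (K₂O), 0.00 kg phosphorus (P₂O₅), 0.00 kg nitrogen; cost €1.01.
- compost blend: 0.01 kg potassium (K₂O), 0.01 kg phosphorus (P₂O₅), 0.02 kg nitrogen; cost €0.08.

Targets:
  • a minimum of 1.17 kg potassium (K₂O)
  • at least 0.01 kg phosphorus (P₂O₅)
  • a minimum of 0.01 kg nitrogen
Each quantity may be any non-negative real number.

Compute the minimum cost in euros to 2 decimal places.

Treat it as an LP. Let x1 = kg of potassium sulfate, x2 = kg of compost blend.
Minimise 1.01x1 + 0.08x2 s.t.:
  0.51x1 + 0.01x2 ≥ 1.17   (potassium (K₂O))
  0.01x2 ≥ 0.01   (phosphorus (P₂O₅))
  0.02x2 ≥ 0.01   (nitrogen)
  x1, x2 ≥ 0.
Both inputs are positive at the optimum. There the potassium (K₂O) and phosphorus (P₂O₅) constraints are tight.
Solving gives x1 = 2.275, x2 = 1.
Objective = 1.01·2.275 + 0.08·1 = 2.3778.

€2.38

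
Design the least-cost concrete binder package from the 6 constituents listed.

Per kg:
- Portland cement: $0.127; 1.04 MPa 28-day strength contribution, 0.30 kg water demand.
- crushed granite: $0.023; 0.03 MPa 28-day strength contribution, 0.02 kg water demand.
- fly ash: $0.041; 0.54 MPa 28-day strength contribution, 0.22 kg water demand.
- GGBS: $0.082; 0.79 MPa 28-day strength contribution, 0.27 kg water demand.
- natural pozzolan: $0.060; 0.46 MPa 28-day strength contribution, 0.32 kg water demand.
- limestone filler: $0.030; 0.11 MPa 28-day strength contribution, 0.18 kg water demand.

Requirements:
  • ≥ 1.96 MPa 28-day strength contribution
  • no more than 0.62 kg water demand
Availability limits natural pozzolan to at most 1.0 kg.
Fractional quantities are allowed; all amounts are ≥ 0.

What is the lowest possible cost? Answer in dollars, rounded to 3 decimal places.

Let x1 = kg of Portland cement, x2 = kg of crushed granite, x3 = kg of fly ash, x4 = kg of GGBS, x5 = kg of natural pozzolan, x6 = kg of limestone filler.
min 0.127x1 + 0.023x2 + 0.041x3 + 0.082x4 + 0.06x5 + 0.03x6 with:
  1.04x1 + 0.03x2 + 0.54x3 + 0.79x4 + 0.46x5 + 0.11x6 ≥ 1.96   (28-day strength contribution)
  0.3x1 + 0.02x2 + 0.22x3 + 0.27x4 + 0.32x5 + 0.18x6 ≤ 0.62   (water demand)
  x5 ≤ 1
  x1, x2, x3, x4, x5, x6 ≥ 0.
The cheapest feasible vertex uses only Portland cement, fly ash; crushed granite, GGBS, natural pozzolan, limestone filler are not used. The 28-day strength contribution and water demand requirements are met with equality.
So Portland cement = 1.443 kg, fly ash = 0.8503 kg.
Hence cost = 0.127·1.443 + 0.041·0.8503 = $0.21812.

$0.218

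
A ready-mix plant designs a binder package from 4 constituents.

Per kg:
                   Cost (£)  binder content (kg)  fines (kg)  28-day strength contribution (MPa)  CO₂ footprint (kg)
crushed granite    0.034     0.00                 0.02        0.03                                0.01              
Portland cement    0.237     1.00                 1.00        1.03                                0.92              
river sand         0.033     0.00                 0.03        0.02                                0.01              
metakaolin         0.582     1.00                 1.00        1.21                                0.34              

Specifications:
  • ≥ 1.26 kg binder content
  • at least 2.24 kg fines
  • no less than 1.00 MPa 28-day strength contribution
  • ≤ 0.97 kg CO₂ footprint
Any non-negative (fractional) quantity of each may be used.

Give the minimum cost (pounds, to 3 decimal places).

£1.180

Set it up as a linear program. Let x1 = kg of crushed granite, x2 = kg of Portland cement, x3 = kg of river sand, x4 = kg of metakaolin.
Minimize 0.034x1 + 0.237x2 + 0.033x3 + 0.582x4 s.t.:
  1x2 + 1x4 ≥ 1.26   (binder content)
  0.02x1 + 1x2 + 0.03x3 + 1x4 ≥ 2.24   (fines)
  0.03x1 + 1.03x2 + 0.02x3 + 1.21x4 ≥ 1   (28-day strength contribution)
  0.01x1 + 0.92x2 + 0.01x3 + 0.34x4 ≤ 0.97   (CO₂ footprint)
  x1, x2, x3, x4 ≥ 0.
At the optimum only Portland cement, metakaolin are positive (crushed granite, river sand = 0). The fines and CO₂ footprint requirements are met with equality.
That vertex is x2 = 0.3593, x4 = 1.881.
Cost = 0.237·0.3593 + 0.582·1.881 = 1.17990.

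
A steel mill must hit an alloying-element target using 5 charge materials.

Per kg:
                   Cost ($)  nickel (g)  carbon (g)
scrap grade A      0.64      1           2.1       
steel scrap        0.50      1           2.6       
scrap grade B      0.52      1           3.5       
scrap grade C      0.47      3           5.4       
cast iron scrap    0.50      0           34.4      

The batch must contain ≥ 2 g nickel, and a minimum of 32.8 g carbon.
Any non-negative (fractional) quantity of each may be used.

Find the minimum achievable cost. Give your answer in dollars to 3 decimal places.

Set it up as a linear program. Let x1 = kg of scrap grade A, x2 = kg of steel scrap, x3 = kg of scrap grade B, x4 = kg of scrap grade C, x5 = kg of cast iron scrap.
Minimise 0.64x1 + 0.5x2 + 0.52x3 + 0.47x4 + 0.5x5 with:
  1x1 + 1x2 + 1x3 + 3x4 ≥ 2   (nickel)
  2.1x1 + 2.6x2 + 3.5x3 + 5.4x4 + 34.4x5 ≥ 32.8   (carbon)
  x1, x2, x3, x4, x5 ≥ 0.
At the optimum only scrap grade C, cast iron scrap are positive (scrap grade A, steel scrap, scrap grade B = 0). Binding constraints: nickel and carbon.
That vertex is x4 = 0.6667, x5 = 0.8488.
Objective = 0.47·0.6667 + 0.5·0.8488 = 0.73775.

$0.738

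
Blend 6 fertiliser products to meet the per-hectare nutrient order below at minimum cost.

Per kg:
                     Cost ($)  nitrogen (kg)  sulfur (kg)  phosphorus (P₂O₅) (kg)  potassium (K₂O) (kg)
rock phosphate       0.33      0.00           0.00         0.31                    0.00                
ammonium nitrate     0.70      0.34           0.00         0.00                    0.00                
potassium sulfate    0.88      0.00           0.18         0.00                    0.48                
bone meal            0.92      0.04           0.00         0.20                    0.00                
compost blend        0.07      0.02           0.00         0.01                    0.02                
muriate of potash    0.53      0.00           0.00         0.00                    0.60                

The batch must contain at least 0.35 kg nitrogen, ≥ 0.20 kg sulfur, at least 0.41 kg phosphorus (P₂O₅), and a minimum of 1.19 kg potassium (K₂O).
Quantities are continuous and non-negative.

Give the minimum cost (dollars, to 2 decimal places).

Set it up as a linear program. Let x1 = kg of rock phosphate, x2 = kg of ammonium nitrate, x3 = kg of potassium sulfate, x4 = kg of bone meal, x5 = kg of compost blend, x6 = kg of muriate of potash.
Minimize 0.33x1 + 0.7x2 + 0.88x3 + 0.92x4 + 0.07x5 + 0.53x6 s.t.:
  0.34x2 + 0.04x4 + 0.02x5 ≥ 0.35   (nitrogen)
  0.18x3 ≥ 0.2   (sulfur)
  0.31x1 + 0.2x4 + 0.01x5 ≥ 0.41   (phosphorus (P₂O₅))
  0.48x3 + 0.02x5 + 0.6x6 ≥ 1.19   (potassium (K₂O))
  x1, x2, x3, x4, x5, x6 ≥ 0.
The minimum-cost mix takes nothing from bone meal, compost blend — only rock phosphate, ammonium nitrate, potassium sulfate, muriate of potash. The nitrogen, sulfur, phosphorus (P₂O₅), potassium (K₂O) requirements are met with equality.
Solving gives x1 = 1.323, x2 = 1.029, x3 = 1.111, x6 = 1.094.
Objective = 0.33·1.323 + 0.7·1.029 + 0.88·1.111 + 0.53·1.094 = 2.7144.

$2.71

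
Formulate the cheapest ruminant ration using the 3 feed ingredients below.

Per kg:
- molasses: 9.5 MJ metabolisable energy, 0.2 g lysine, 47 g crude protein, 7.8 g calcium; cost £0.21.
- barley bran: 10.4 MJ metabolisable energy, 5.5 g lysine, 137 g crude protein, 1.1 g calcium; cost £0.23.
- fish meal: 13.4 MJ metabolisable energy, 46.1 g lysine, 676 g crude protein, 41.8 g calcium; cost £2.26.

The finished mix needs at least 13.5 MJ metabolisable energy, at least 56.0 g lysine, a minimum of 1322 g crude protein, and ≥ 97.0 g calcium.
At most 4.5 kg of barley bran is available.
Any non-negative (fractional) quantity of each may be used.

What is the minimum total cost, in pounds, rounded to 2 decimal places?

£4.15

This is a linear program. Let x1 = kg of molasses, x2 = kg of barley bran, x3 = kg of fish meal.
Minimise 0.21x1 + 0.23x2 + 2.26x3 s.t.:
  9.5x1 + 10.4x2 + 13.4x3 ≥ 13.5   (metabolisable energy)
  0.2x1 + 5.5x2 + 46.1x3 ≥ 56   (lysine)
  47x1 + 137x2 + 676x3 ≥ 1322   (crude protein)
  7.8x1 + 1.1x2 + 41.8x3 ≥ 97   (calcium)
  x2 ≤ 4.5
  x1, x2, x3 ≥ 0.
The optimal mix uses every input. Binding constraints: lysine, crude protein, calcium.
Optimal quantities: molasses = 7.578 kg, barley bran = 2.962 kg, fish meal = 0.8285 kg.
Total cost: 0.21·7.578 + 0.23·2.962 + 2.26·0.8285 = 4.1451.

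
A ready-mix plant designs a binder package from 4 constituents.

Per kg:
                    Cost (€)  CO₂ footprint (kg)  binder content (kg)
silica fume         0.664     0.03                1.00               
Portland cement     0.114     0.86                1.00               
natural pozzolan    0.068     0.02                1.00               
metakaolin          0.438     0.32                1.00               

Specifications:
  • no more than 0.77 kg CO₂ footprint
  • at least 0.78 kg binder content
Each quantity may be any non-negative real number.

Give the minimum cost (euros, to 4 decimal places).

Let x1 = kg of silica fume, x2 = kg of Portland cement, x3 = kg of natural pozzolan, x4 = kg of metakaolin.
Minimize 0.664x1 + 0.114x2 + 0.068x3 + 0.438x4 subject to:
  0.03x1 + 0.86x2 + 0.02x3 + 0.32x4 ≤ 0.77   (CO₂ footprint)
  1x1 + 1x2 + 1x3 + 1x4 ≥ 0.78   (binder content)
  x1, x2, x3, x4 ≥ 0.
The optimal basis is {natural pozzolan}; silica fume, Portland cement, metakaolin drop out. The binder content requirement is met with equality.
Optimal quantities: natural pozzolan = 0.78 kg.
Cost = 0.068·0.78 = 0.053040.

€0.0530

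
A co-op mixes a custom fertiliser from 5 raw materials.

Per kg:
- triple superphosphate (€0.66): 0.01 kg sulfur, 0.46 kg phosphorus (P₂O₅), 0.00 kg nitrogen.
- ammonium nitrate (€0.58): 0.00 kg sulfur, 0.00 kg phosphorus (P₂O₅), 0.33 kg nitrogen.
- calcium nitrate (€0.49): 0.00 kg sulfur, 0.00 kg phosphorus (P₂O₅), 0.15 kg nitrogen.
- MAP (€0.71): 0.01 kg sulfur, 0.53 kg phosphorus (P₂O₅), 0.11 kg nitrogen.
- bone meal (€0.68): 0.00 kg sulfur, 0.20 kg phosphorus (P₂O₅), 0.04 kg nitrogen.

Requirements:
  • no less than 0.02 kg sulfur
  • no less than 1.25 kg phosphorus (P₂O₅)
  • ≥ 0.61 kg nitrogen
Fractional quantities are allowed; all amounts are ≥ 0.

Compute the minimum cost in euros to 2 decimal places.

€2.29

Let x1 = kg of triple superphosphate, x2 = kg of ammonium nitrate, x3 = kg of calcium nitrate, x4 = kg of MAP, x5 = kg of bone meal.
Minimize 0.66x1 + 0.58x2 + 0.49x3 + 0.71x4 + 0.68x5 s.t.:
  0.01x1 + 0.01x4 ≥ 0.02   (sulfur)
  0.46x1 + 0.53x4 + 0.2x5 ≥ 1.25   (phosphorus (P₂O₅))
  0.33x2 + 0.15x3 + 0.11x4 + 0.04x5 ≥ 0.61   (nitrogen)
  x1, x2, x3, x4, x5 ≥ 0.
The optimal basis is {ammonium nitrate, MAP}; triple superphosphate, calcium nitrate, bone meal drop out. There the phosphorus (P₂O₅) and nitrogen constraints are tight.
Optimal quantities: ammonium nitrate = 1.062 kg, MAP = 2.358 kg.
Hence cost = 0.58·1.062 + 0.71·2.358 = €2.2901.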